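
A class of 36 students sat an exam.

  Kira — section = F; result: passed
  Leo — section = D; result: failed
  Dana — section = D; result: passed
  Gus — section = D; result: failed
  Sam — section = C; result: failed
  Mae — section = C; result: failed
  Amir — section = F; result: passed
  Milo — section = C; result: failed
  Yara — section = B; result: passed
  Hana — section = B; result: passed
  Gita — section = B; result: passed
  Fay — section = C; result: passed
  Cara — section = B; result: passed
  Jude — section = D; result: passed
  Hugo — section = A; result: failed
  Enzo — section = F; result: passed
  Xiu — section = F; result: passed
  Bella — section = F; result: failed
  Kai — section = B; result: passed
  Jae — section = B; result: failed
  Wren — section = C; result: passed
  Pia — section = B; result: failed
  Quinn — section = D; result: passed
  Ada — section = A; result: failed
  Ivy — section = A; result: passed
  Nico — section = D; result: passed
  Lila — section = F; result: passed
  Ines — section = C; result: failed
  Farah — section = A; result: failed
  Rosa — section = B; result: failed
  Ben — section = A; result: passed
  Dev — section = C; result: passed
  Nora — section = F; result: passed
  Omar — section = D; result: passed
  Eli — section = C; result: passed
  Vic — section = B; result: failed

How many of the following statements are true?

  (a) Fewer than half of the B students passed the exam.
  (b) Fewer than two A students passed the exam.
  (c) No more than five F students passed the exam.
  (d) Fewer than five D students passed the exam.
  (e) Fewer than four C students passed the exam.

0

(a) B: |A| = 9, |A ∩ B| = 5; needs |A ∩ B| < |A ∖ B| — false.
(b) A: |A| = 5, |A ∩ B| = 2; needs |A ∩ B| < 2 — false.
(c) F: |A| = 7, |A ∩ B| = 6; needs |A ∩ B| ≤ 5 — false.
(d) D: |A| = 7, |A ∩ B| = 5; needs |A ∩ B| < 5 — false.
(e) C: |A| = 8, |A ∩ B| = 4; needs |A ∩ B| < 4 — false.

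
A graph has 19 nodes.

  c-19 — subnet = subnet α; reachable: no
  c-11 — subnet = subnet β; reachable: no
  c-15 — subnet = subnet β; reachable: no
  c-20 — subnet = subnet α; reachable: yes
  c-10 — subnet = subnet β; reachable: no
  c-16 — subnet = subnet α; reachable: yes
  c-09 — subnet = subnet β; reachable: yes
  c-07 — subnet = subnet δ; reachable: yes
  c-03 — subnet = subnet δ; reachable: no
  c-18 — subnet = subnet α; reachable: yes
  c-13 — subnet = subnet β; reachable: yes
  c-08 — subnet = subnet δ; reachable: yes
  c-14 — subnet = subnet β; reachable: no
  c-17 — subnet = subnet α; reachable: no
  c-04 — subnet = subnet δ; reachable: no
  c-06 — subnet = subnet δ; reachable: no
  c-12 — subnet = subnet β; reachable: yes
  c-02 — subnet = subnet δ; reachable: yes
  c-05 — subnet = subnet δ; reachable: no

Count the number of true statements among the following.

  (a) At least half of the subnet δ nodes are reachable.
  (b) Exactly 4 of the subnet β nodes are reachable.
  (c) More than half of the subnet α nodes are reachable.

1

(a) subnet δ: |A| = 7, |A ∩ B| = 3; needs |A ∩ B| ≥ |A ∖ B| — false.
(b) subnet β: |A| = 7, |A ∩ B| = 3; needs |A ∩ B| = 4 — false.
(c) subnet α: |A| = 5, |A ∩ B| = 3; needs |A ∩ B| > |A ∖ B| — true.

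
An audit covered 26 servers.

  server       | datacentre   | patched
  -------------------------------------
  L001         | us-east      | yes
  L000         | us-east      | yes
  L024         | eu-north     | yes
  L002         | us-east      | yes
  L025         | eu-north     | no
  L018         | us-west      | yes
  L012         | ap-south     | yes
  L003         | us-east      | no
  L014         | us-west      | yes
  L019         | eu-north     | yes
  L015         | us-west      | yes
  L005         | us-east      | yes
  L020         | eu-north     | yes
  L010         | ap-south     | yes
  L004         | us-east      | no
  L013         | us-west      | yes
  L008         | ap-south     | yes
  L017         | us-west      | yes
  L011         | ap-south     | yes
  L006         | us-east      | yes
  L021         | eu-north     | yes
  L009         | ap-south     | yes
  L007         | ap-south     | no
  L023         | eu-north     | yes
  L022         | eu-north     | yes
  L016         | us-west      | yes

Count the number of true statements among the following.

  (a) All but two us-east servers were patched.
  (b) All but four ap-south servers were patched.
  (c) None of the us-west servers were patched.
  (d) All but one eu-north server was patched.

2

(a) us-east: |A| = 7, |A ∩ B| = 5; needs |A ∖ B| = 2 — true.
(b) ap-south: |A| = 6, |A ∩ B| = 5; needs |A ∖ B| = 4 — false.
(c) us-west: |A| = 6, |A ∩ B| = 6; needs A ∩ B = ∅ (|A ∩ B| = 0) — false.
(d) eu-north: |A| = 7, |A ∩ B| = 6; needs |A ∖ B| = 1 — true.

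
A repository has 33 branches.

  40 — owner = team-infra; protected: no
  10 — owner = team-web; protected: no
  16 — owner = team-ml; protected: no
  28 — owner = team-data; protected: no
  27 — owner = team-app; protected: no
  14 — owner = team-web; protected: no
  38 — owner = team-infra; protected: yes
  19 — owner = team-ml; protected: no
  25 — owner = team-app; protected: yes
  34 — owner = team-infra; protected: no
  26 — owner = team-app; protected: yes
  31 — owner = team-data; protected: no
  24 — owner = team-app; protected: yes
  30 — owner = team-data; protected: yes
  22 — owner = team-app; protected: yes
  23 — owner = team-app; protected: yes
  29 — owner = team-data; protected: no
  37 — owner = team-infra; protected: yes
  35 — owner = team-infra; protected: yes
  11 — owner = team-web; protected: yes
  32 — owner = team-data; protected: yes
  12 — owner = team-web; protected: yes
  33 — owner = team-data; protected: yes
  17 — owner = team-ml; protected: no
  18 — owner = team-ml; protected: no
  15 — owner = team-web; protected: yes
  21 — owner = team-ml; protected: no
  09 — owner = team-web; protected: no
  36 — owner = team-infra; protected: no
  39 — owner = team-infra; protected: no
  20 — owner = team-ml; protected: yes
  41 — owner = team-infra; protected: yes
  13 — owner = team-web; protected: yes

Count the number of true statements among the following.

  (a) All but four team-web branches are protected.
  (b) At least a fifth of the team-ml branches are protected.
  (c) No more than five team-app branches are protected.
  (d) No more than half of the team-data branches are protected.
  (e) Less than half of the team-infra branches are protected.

(a) team-web: |A| = 7, |A ∩ B| = 4; needs |A ∖ B| = 4 — false.
(b) team-ml: |A| = 6, |A ∩ B| = 1; needs |A ∩ B| / |A| ≥ 1/5 — false.
(c) team-app: |A| = 6, |A ∩ B| = 5; needs |A ∩ B| ≤ 5 — true.
(d) team-data: |A| = 6, |A ∩ B| = 3; needs |A ∩ B| ≤ |A ∖ B| — true.
(e) team-infra: |A| = 8, |A ∩ B| = 4; needs |A ∩ B| < |A ∖ B| — false.

2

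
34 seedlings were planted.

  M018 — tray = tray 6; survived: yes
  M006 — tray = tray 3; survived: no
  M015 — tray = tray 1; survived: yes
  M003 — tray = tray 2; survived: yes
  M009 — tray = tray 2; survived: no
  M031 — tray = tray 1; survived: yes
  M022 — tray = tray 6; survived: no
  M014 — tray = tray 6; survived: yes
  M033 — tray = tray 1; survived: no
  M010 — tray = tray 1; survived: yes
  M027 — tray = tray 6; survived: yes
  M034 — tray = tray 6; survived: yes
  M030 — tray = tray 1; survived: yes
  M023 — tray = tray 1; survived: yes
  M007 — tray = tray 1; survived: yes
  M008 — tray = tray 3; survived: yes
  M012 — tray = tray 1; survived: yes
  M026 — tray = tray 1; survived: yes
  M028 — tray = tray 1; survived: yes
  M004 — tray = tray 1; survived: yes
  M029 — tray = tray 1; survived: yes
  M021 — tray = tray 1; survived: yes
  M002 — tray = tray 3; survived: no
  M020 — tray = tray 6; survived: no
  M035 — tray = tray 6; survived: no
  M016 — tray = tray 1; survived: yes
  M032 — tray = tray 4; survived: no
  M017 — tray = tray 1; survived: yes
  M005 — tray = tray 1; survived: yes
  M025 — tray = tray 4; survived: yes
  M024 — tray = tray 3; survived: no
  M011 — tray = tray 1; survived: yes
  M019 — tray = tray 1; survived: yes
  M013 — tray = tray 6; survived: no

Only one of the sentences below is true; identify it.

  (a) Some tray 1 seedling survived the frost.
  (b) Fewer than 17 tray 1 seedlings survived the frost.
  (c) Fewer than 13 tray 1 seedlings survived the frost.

(a)

|A| = 18, |A ∩ B| = 17, |A ∖ B| = 1.
(a) requires A ∩ B ≠ ∅ (|A ∩ B| ≥ 1): true.
(b) requires |A ∩ B| < 17: false.
(c) requires |A ∩ B| < 13: false.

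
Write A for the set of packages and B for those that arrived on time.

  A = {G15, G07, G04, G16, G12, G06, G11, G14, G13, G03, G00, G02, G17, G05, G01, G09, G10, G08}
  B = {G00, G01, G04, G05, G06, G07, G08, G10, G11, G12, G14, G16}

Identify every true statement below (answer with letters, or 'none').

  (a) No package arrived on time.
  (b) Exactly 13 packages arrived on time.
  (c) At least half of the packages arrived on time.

|A| = 18, |A ∩ B| = 12, |A ∖ B| = 6.
(a) A ∩ B = ∅ (|A ∩ B| = 0): fails.
(b) |A ∩ B| = 13: fails.
(c) |A ∩ B| ≥ |A ∖ B|: holds.

(c)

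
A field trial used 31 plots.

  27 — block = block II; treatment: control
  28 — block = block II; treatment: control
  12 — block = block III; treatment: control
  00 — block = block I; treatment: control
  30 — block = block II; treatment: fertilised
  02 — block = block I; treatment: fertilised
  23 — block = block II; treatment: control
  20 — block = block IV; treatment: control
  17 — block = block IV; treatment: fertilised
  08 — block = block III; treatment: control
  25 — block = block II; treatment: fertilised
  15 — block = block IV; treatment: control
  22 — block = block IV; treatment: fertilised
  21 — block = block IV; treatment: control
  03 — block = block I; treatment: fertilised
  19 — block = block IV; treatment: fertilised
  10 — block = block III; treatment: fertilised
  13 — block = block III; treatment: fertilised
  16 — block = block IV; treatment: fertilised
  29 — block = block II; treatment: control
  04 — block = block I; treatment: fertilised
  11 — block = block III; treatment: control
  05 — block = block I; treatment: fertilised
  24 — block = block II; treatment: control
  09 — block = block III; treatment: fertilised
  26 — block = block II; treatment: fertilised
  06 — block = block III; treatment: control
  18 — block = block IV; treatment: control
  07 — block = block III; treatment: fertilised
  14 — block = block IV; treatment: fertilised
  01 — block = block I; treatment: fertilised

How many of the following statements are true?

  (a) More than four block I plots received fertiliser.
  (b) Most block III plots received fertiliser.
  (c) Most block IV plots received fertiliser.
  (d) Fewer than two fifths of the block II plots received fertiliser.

3

(a) block I: |A| = 6, |A ∩ B| = 5; needs |A ∩ B| > 4 — true.
(b) block III: |A| = 8, |A ∩ B| = 4; needs |A ∩ B| > |A ∖ B| — false.
(c) block IV: |A| = 9, |A ∩ B| = 5; needs |A ∩ B| > |A ∖ B| — true.
(d) block II: |A| = 8, |A ∩ B| = 3; needs |A ∩ B| / |A| < 2/5 — true.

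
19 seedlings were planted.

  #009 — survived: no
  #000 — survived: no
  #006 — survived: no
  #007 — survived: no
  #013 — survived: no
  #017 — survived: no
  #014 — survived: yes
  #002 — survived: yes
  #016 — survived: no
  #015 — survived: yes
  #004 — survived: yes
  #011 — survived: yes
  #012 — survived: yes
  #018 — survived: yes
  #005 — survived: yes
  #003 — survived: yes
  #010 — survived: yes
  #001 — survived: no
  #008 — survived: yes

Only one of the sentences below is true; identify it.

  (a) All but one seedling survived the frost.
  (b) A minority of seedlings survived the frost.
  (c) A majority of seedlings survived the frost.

(c)

|A| = 19, |A ∩ B| = 11, |A ∖ B| = 8.
(a) requires |A ∖ B| = 1: false.
(b) requires |A ∩ B| < |A ∖ B|: false.
(c) requires |A ∩ B| > |A ∖ B|: true.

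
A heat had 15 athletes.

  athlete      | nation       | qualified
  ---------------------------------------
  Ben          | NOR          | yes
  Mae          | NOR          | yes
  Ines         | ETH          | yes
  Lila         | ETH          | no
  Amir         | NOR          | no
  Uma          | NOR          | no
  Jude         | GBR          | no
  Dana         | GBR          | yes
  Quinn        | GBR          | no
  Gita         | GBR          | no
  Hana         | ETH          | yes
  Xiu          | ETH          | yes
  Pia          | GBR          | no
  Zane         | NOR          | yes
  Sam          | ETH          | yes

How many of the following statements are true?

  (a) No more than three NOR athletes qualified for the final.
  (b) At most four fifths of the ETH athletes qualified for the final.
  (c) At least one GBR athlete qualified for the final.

3

(a) NOR: |A| = 5, |A ∩ B| = 3; needs |A ∩ B| ≤ 3 — true.
(b) ETH: |A| = 5, |A ∩ B| = 4; needs |A ∩ B| / |A| ≤ 4/5 — true.
(c) GBR: |A| = 5, |A ∩ B| = 1; needs A ∩ B ≠ ∅ (|A ∩ B| ≥ 1) — true.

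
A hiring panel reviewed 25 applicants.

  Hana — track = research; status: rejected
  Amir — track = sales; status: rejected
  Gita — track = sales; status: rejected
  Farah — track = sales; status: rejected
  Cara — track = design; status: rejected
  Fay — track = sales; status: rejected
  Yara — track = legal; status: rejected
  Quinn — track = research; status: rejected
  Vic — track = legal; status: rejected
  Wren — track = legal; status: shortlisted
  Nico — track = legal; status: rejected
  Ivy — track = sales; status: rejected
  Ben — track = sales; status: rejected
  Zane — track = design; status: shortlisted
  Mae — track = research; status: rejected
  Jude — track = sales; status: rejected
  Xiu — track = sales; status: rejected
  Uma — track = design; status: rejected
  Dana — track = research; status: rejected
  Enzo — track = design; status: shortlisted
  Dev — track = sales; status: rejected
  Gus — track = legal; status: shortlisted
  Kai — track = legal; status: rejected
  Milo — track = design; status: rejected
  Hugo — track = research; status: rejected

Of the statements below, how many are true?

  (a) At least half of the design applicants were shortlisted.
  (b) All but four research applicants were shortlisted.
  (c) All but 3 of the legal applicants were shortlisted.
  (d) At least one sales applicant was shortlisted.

0

(a) design: |A| = 5, |A ∩ B| = 2; needs |A ∩ B| ≥ |A ∖ B| — false.
(b) research: |A| = 5, |A ∩ B| = 0; needs |A ∖ B| = 4 — false.
(c) legal: |A| = 6, |A ∩ B| = 2; needs |A ∖ B| = 3 — false.
(d) sales: |A| = 9, |A ∩ B| = 0; needs A ∩ B ≠ ∅ (|A ∩ B| ≥ 1) — false.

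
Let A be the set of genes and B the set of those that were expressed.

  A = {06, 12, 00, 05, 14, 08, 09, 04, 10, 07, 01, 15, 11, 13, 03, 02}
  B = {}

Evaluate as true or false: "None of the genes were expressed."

True

The determiner here denotes the relation: A ∩ B = ∅ (|A ∩ B| = 0).
|A| = 16, |A ∩ B| = 0, |A ∖ B| = 16.
So the statement is true.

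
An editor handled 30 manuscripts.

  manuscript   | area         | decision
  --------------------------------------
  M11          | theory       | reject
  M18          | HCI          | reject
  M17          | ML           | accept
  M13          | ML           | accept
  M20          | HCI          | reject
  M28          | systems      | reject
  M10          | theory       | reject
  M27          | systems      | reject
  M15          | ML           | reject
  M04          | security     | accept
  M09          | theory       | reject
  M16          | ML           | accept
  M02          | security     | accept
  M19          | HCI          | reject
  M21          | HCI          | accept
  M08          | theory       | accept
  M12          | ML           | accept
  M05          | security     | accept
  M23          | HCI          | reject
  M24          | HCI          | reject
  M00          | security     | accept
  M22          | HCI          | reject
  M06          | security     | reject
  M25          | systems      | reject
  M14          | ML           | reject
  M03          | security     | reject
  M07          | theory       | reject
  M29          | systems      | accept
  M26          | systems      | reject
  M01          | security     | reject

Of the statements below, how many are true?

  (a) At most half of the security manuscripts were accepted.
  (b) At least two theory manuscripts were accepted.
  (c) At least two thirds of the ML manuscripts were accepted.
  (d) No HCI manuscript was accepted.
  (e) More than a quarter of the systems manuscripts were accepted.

(a) security: |A| = 7, |A ∩ B| = 4; needs |A ∩ B| ≤ |A ∖ B| — false.
(b) theory: |A| = 5, |A ∩ B| = 1; needs |A ∩ B| ≥ 2 — false.
(c) ML: |A| = 6, |A ∩ B| = 4; needs |A ∩ B| / |A| ≥ 2/3 — true.
(d) HCI: |A| = 7, |A ∩ B| = 1; needs A ∩ B = ∅ (|A ∩ B| = 0) — false.
(e) systems: |A| = 5, |A ∩ B| = 1; needs |A ∩ B| / |A| > 1/4 — false.

1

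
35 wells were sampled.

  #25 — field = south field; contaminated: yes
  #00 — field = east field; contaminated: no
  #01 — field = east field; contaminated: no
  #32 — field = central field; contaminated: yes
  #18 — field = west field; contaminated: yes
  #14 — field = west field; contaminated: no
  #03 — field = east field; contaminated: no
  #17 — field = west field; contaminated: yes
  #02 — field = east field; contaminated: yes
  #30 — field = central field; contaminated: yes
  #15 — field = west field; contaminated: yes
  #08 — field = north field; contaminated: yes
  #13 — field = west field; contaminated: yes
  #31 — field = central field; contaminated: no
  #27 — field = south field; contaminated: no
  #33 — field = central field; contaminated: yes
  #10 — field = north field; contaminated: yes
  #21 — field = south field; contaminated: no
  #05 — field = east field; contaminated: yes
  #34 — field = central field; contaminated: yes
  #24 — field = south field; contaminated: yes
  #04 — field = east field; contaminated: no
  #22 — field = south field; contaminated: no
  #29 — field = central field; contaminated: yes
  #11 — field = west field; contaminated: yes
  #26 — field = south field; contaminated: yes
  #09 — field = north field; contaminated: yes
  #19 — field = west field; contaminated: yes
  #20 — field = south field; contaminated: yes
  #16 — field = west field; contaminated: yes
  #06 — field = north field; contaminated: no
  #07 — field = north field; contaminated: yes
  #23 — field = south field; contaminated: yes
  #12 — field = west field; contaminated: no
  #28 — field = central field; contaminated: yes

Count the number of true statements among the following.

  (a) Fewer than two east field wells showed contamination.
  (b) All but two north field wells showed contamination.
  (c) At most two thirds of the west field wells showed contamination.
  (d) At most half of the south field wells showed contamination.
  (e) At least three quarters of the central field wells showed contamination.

(a) east field: |A| = 6, |A ∩ B| = 2; needs |A ∩ B| < 2 — false.
(b) north field: |A| = 5, |A ∩ B| = 4; needs |A ∖ B| = 2 — false.
(c) west field: |A| = 9, |A ∩ B| = 7; needs |A ∩ B| / |A| ≤ 2/3 — false.
(d) south field: |A| = 8, |A ∩ B| = 5; needs |A ∩ B| ≤ |A ∖ B| — false.
(e) central field: |A| = 7, |A ∩ B| = 6; needs |A ∩ B| / |A| ≥ 3/4 — true.

1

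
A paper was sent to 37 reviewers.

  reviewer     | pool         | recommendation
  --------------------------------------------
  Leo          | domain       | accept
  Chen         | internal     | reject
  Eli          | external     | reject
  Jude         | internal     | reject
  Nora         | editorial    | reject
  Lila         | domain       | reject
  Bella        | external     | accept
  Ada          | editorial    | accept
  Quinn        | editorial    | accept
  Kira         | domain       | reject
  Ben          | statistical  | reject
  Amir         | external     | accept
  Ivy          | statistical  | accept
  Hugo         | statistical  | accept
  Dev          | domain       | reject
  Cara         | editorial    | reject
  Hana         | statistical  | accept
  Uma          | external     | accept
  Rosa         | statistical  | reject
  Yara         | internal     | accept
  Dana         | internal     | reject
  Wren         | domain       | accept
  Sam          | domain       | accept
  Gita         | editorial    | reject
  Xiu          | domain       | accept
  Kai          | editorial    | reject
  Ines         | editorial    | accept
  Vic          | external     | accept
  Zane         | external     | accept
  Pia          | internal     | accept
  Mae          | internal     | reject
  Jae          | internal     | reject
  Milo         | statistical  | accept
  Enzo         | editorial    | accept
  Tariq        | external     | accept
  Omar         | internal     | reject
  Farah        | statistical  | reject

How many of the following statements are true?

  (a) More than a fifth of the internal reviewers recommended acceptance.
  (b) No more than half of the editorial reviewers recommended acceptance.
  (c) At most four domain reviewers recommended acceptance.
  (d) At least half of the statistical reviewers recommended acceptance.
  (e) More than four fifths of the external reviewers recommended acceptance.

(a) internal: |A| = 8, |A ∩ B| = 2; needs |A ∩ B| / |A| > 1/5 — true.
(b) editorial: |A| = 8, |A ∩ B| = 4; needs |A ∩ B| ≤ |A ∖ B| — true.
(c) domain: |A| = 7, |A ∩ B| = 4; needs |A ∩ B| ≤ 4 — true.
(d) statistical: |A| = 7, |A ∩ B| = 4; needs |A ∩ B| ≥ |A ∖ B| — true.
(e) external: |A| = 7, |A ∩ B| = 6; needs |A ∩ B| / |A| > 4/5 — true.

5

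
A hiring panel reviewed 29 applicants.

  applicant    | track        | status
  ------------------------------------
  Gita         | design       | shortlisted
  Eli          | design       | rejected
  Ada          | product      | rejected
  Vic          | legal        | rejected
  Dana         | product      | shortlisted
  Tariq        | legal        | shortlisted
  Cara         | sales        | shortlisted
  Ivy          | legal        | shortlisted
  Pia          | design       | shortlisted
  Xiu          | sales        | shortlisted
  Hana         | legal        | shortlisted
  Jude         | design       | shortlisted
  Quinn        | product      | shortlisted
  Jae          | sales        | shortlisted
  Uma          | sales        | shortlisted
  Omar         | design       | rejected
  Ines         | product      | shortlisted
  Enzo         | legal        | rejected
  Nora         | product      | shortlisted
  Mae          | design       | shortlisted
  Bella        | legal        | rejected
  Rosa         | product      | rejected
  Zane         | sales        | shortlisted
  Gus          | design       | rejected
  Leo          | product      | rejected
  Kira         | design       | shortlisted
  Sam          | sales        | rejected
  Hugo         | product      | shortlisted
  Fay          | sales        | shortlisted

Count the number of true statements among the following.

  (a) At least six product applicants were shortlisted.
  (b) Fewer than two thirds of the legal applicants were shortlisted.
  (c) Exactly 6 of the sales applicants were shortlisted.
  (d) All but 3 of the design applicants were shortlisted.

3

(a) product: |A| = 8, |A ∩ B| = 5; needs |A ∩ B| ≥ 6 — false.
(b) legal: |A| = 6, |A ∩ B| = 3; needs |A ∩ B| / |A| < 2/3 — true.
(c) sales: |A| = 7, |A ∩ B| = 6; needs |A ∩ B| = 6 — true.
(d) design: |A| = 8, |A ∩ B| = 5; needs |A ∖ B| = 3 — true.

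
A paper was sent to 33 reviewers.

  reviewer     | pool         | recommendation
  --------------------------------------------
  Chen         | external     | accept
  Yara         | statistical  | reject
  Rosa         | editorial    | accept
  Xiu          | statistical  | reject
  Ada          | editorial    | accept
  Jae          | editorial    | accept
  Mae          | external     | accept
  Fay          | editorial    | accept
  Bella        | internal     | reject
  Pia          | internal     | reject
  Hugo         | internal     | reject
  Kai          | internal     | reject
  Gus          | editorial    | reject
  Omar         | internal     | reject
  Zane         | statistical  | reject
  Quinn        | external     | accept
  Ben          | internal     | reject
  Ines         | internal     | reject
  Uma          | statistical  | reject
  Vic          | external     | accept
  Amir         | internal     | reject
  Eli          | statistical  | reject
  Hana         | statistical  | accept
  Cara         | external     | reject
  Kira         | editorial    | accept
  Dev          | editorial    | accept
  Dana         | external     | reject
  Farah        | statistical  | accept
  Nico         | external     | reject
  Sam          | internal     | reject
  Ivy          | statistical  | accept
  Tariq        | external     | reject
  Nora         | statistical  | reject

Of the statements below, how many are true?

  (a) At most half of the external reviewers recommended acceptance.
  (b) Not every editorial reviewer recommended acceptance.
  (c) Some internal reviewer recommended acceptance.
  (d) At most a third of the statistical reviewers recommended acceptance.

(a) external: |A| = 8, |A ∩ B| = 4; needs |A ∩ B| ≤ |A ∖ B| — true.
(b) editorial: |A| = 7, |A ∩ B| = 6; needs A ⊄ B (|A ∖ B| ≥ 1) — true.
(c) internal: |A| = 9, |A ∩ B| = 0; needs A ∩ B ≠ ∅ (|A ∩ B| ≥ 1) — false.
(d) statistical: |A| = 9, |A ∩ B| = 3; needs |A ∩ B| / |A| ≤ 1/3 — true.

3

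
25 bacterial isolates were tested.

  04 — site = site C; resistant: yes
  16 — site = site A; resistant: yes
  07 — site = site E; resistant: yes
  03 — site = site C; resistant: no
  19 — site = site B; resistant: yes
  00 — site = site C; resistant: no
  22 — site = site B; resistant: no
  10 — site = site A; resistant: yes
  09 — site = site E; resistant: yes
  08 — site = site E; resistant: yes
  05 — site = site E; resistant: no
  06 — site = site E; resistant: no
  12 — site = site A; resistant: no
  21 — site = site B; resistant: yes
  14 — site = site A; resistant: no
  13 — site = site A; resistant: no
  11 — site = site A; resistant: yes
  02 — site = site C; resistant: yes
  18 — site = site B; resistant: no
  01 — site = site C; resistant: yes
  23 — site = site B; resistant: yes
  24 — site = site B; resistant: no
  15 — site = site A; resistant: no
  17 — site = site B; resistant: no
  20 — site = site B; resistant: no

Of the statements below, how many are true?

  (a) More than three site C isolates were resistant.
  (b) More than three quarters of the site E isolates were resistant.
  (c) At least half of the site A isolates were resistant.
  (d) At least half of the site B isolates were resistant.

0

(a) site C: |A| = 5, |A ∩ B| = 3; needs |A ∩ B| > 3 — false.
(b) site E: |A| = 5, |A ∩ B| = 3; needs |A ∩ B| / |A| > 3/4 — false.
(c) site A: |A| = 7, |A ∩ B| = 3; needs |A ∩ B| ≥ |A ∖ B| — false.
(d) site B: |A| = 8, |A ∩ B| = 3; needs |A ∩ B| ≥ |A ∖ B| — false.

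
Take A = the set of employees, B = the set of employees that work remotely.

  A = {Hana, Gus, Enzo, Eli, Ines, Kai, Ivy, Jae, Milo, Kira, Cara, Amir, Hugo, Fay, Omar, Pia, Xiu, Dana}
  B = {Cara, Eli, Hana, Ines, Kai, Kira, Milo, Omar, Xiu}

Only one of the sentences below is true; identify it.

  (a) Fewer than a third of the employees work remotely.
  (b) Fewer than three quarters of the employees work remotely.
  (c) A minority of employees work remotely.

(b)

|A| = 18, |A ∩ B| = 9, |A ∖ B| = 9.
(a) requires |A ∩ B| / |A| < 1/3: false.
(b) requires |A ∩ B| / |A| < 3/4: true.
(c) requires |A ∩ B| < |A ∖ B|: false.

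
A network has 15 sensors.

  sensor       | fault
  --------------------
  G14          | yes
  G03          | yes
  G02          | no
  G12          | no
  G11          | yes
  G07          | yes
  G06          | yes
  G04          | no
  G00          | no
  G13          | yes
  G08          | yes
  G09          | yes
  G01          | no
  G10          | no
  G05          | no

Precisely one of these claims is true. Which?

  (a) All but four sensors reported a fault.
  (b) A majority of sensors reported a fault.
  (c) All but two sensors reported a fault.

|A| = 15, |A ∩ B| = 8, |A ∖ B| = 7.
(a) requires |A ∖ B| = 4: false.
(b) requires |A ∩ B| > |A ∖ B|: true.
(c) requires |A ∖ B| = 2: false.

(b)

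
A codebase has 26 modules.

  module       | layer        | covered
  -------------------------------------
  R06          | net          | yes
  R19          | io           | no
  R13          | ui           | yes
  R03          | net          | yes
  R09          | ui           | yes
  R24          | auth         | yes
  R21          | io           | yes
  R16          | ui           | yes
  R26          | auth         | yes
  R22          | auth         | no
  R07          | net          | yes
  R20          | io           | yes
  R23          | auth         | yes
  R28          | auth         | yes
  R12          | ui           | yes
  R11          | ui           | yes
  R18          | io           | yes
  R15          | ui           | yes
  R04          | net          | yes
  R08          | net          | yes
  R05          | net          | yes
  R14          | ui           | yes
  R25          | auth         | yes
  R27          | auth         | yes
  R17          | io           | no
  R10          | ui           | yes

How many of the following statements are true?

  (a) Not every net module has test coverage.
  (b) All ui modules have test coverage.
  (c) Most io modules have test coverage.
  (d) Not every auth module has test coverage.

(a) net: |A| = 6, |A ∩ B| = 6; needs A ⊄ B (|A ∖ B| ≥ 1) — false.
(b) ui: |A| = 8, |A ∩ B| = 8; needs A ⊆ B, i.e. every element of A is in B (|A ∖ B| = 0) — true.
(c) io: |A| = 5, |A ∩ B| = 3; needs |A ∩ B| > |A ∖ B| — true.
(d) auth: |A| = 7, |A ∩ B| = 6; needs A ⊄ B (|A ∖ B| ≥ 1) — true.

3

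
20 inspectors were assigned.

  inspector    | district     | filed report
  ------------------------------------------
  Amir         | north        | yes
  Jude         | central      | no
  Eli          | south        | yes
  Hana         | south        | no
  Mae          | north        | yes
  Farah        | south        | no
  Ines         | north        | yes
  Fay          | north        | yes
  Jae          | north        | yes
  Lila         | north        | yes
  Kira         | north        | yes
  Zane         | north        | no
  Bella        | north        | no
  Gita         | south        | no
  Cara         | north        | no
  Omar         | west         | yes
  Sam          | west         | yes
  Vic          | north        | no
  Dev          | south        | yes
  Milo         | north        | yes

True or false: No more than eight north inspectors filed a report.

The determiner here denotes the relation: |A ∩ B| ≤ 8.
A (the restrictor) = {Amir, Mae, Ines, Fay, Jae, Lila, Kira, Zane, Bella, Cara, Vic, Milo}, |A| = 12.
A ∩ B = {Amir, Mae, Ines, Fay, Jae, Lila, Kira, Milo}, so |A ∩ B| = 8.
|A ∩ B| = 8, so the statement is true.

True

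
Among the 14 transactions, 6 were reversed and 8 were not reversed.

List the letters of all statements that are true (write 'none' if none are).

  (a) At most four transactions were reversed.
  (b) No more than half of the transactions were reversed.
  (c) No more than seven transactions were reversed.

|A| = 14, |A ∩ B| = 6, |A ∖ B| = 8.
(a) |A ∩ B| ≤ 4: fails.
(b) |A ∩ B| ≤ |A ∖ B|: holds.
(c) |A ∩ B| ≤ 7: holds.

(b), (c)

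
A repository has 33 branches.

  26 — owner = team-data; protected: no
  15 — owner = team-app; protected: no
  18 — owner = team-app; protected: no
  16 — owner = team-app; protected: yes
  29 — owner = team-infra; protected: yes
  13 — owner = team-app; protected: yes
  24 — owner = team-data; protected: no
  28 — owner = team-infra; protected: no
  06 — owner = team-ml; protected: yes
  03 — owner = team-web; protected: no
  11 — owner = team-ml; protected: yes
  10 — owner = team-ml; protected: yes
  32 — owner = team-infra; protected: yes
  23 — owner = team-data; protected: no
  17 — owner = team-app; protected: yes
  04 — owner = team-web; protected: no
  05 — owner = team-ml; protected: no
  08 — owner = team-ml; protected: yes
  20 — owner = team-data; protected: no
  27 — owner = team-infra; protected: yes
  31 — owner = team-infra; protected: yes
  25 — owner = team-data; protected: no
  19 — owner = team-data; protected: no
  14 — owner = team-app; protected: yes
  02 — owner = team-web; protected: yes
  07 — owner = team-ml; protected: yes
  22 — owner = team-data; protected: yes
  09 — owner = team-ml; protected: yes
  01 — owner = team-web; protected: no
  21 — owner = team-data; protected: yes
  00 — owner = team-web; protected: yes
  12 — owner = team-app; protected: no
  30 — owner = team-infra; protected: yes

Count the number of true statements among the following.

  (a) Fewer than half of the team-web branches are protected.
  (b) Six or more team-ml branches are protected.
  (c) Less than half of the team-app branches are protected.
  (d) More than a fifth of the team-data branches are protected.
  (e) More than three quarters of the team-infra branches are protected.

(a) team-web: |A| = 5, |A ∩ B| = 2; needs |A ∩ B| < |A ∖ B| — true.
(b) team-ml: |A| = 7, |A ∩ B| = 6; needs |A ∩ B| ≥ 6 — true.
(c) team-app: |A| = 7, |A ∩ B| = 4; needs |A ∩ B| < |A ∖ B| — false.
(d) team-data: |A| = 8, |A ∩ B| = 2; needs |A ∩ B| / |A| > 1/5 — true.
(e) team-infra: |A| = 6, |A ∩ B| = 5; needs |A ∩ B| / |A| > 3/4 — true.

4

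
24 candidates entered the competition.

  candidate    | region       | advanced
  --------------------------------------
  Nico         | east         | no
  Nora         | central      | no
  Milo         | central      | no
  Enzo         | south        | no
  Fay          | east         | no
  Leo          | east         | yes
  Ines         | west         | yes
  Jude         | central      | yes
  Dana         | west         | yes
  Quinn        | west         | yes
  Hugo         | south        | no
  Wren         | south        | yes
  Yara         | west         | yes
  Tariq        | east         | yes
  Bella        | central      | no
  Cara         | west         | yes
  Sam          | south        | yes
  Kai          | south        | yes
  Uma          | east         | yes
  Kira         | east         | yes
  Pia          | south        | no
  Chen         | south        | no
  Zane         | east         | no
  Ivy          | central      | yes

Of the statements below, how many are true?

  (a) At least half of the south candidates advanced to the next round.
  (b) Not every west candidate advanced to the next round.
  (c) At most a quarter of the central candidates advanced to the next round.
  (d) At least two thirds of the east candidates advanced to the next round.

(a) south: |A| = 7, |A ∩ B| = 3; needs |A ∩ B| ≥ |A ∖ B| — false.
(b) west: |A| = 5, |A ∩ B| = 5; needs A ⊄ B (|A ∖ B| ≥ 1) — false.
(c) central: |A| = 5, |A ∩ B| = 2; needs |A ∩ B| / |A| ≤ 1/4 — false.
(d) east: |A| = 7, |A ∩ B| = 4; needs |A ∩ B| / |A| ≥ 2/3 — false.

0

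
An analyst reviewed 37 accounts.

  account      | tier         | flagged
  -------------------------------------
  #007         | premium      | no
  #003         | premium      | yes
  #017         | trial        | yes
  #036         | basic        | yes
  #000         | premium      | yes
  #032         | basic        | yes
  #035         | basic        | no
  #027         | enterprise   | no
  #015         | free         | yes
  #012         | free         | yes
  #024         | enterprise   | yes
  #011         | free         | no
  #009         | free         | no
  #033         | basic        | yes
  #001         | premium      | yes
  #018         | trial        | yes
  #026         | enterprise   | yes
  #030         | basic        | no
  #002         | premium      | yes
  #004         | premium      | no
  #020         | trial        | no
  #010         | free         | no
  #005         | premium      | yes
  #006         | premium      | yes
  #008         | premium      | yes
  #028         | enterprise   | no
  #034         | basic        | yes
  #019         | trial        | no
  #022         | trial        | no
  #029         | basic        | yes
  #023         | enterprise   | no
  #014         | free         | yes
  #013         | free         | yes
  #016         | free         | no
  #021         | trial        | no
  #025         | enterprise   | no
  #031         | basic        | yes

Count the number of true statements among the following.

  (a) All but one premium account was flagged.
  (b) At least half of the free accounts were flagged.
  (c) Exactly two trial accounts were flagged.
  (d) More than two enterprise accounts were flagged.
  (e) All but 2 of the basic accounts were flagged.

(a) premium: |A| = 9, |A ∩ B| = 7; needs |A ∖ B| = 1 — false.
(b) free: |A| = 8, |A ∩ B| = 4; needs |A ∩ B| ≥ |A ∖ B| — true.
(c) trial: |A| = 6, |A ∩ B| = 2; needs |A ∩ B| = 2 — true.
(d) enterprise: |A| = 6, |A ∩ B| = 2; needs |A ∩ B| > 2 — false.
(e) basic: |A| = 8, |A ∩ B| = 6; needs |A ∖ B| = 2 — true.

3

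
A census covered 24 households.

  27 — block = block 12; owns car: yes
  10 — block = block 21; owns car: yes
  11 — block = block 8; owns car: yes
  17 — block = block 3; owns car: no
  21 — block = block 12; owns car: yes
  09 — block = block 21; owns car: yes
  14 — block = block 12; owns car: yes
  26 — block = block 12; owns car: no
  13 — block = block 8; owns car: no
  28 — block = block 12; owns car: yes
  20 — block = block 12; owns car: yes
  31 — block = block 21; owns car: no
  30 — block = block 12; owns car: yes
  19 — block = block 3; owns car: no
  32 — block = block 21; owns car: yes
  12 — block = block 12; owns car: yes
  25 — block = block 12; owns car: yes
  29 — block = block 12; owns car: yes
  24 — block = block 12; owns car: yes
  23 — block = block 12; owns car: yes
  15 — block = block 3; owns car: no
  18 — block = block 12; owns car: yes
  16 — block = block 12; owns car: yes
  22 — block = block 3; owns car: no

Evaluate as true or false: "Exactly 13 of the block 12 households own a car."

Truth condition: |A ∩ B| = 13.
A (the restrictor) = {27, 21, 14, 26, 28, 20, 30, 12, 25, 29, 24, 23, 18, 16}, |A| = 14.
A ∩ B = {27, 21, 14, 28, 20, 30, 12, 25, 29, 24, 23, 18, 16}, so |A ∩ B| = 13.
|A ∩ B| = 13, so the statement is true.

True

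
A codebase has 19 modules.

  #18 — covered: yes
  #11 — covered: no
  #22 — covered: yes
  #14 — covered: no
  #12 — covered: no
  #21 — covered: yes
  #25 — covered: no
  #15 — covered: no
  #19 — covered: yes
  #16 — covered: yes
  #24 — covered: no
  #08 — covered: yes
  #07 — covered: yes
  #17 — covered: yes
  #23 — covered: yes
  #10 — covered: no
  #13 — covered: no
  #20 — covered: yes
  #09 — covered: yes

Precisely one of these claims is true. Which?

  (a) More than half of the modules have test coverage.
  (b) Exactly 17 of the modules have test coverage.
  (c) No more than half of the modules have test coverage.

(a)

|A| = 19, |A ∩ B| = 11, |A ∖ B| = 8.
(a) requires |A ∩ B| > |A ∖ B|: true.
(b) requires |A ∩ B| = 17: false.
(c) requires |A ∩ B| ≤ |A ∖ B|: false.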